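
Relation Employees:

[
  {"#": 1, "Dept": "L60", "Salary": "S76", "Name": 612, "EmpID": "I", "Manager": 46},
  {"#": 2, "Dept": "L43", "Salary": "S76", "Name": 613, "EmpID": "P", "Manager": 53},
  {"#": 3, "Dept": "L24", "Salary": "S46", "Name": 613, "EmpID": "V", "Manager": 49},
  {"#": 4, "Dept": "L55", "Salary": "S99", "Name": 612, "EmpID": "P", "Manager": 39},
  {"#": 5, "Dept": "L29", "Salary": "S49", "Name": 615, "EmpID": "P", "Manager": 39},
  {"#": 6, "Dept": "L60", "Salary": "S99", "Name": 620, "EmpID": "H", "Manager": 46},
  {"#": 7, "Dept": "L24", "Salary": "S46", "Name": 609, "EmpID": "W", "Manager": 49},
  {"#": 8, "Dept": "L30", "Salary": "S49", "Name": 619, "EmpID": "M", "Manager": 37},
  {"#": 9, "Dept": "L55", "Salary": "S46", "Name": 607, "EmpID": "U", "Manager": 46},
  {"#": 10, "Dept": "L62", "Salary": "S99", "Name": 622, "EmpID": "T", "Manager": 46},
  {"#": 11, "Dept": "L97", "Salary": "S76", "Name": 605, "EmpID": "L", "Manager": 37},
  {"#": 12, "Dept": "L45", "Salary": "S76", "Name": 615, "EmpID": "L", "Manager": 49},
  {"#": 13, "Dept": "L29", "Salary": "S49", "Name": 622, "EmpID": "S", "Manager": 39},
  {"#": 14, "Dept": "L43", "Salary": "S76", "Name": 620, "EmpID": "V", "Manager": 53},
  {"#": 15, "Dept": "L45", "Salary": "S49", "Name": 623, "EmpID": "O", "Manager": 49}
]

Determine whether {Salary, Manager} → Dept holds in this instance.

(Salary=S76, Manager=46): row 1 → Dept = L60 ✓
(Salary=S76, Manager=53): rows 2, 14 → Dept = L43, L43 ✓
(Salary=S46, Manager=49): rows 3, 7 → Dept = L24, L24 ✓
(Salary=S99, Manager=39): row 4 → Dept = L55 ✓
(Salary=S49, Manager=39): rows 5, 13 → Dept = L29, L29 ✓
(Salary=S99, Manager=46): rows 6, 10 → Dept takes values {L60, L62} — violation
(Salary=S49, Manager=37): row 8 → Dept = L30 ✓
(Salary=S46, Manager=46): row 9 → Dept = L55 ✓
(Salary=S76, Manager=37): row 11 → Dept = L97 ✓
(Salary=S76, Manager=49): row 12 → Dept = L45 ✓
(Salary=S49, Manager=49): row 15 → Dept = L45 ✓
Two rows agree on {Salary, Manager} but differ on Dept, so {Salary, Manager} → Dept does not hold.

No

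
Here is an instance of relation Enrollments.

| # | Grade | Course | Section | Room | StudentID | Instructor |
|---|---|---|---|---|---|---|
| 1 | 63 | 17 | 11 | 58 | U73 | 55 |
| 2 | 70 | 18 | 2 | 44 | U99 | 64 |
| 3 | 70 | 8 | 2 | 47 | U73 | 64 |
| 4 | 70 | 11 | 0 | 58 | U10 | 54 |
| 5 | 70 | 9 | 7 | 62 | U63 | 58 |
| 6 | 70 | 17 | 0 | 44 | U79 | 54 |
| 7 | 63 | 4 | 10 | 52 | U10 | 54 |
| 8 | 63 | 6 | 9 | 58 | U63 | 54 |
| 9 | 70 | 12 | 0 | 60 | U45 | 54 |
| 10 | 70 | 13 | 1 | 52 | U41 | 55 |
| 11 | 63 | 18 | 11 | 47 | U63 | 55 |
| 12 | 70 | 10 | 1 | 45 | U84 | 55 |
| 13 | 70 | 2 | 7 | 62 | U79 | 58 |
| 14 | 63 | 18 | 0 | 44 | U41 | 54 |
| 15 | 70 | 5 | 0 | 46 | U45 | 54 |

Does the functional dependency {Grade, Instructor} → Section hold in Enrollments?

No

(Grade=63, Instructor=55): rows 1, 11 → Section = 11, 11 ✓
(Grade=70, Instructor=64): rows 2, 3 → Section = 2, 2 ✓
(Grade=70, Instructor=54): rows 4, 6, 9, 15 → Section = 0, 0, 0, 0 ✓
(Grade=70, Instructor=58): rows 5, 13 → Section = 7, 7 ✓
(Grade=63, Instructor=54): rows 7, 8, 14 → Section takes values {10, 9, 0} — violation
(Grade=70, Instructor=55): rows 10, 12 → Section = 1, 1 ✓
Two rows agree on {Grade, Instructor} but differ on Section, so {Grade, Instructor} → Section does not hold.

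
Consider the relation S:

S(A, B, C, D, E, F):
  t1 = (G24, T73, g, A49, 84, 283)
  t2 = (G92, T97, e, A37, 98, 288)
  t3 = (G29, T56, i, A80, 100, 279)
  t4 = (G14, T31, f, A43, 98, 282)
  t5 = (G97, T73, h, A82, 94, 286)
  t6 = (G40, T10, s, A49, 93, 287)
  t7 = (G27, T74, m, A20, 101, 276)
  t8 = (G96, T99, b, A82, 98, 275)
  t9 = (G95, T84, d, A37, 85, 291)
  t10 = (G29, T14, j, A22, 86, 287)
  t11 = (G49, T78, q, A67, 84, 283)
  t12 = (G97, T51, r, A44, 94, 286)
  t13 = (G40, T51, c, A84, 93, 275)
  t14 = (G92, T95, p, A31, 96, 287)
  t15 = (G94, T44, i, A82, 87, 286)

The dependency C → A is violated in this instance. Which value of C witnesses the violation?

i

C=g: row 1 → A = G24 ✓
C=e: row 2 → A = G92 ✓
C=i: rows 3, 15 → A takes values {G29, G94} — violation
C=f: row 4 → A = G14 ✓
C=h: row 5 → A = G97 ✓
C=s: row 6 → A = G40 ✓
C=m: row 7 → A = G27 ✓
C=b: row 8 → A = G96 ✓
C=d: row 9 → A = G95 ✓
C=j: row 10 → A = G29 ✓
C=q: row 11 → A = G49 ✓
C=r: row 12 → A = G97 ✓
C=c: row 13 → A = G40 ✓
C=p: row 14 → A = G92 ✓
The only C value with inconsistent A is C=i.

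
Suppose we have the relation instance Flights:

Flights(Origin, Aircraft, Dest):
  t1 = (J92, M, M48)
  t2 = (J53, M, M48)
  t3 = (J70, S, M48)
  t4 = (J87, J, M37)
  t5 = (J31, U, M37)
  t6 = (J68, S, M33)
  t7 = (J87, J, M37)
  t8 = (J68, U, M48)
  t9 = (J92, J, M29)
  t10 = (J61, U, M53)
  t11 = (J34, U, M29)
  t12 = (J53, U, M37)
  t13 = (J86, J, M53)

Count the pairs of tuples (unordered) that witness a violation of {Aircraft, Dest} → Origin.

2

(Aircraft=M, Dest=M48): violating pairs (1,2) — 1 pair.
(Aircraft=J, Dest=M37): all 2 rows agree on Origin — 0 pairs.
(Aircraft=U, Dest=M37): violating pairs (5,12) — 1 pair.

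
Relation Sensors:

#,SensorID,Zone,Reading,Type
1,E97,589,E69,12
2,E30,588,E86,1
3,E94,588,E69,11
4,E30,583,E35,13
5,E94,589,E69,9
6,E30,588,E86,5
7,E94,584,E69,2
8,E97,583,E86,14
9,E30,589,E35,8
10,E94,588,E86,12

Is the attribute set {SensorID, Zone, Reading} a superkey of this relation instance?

Rows 2 and 6 have the same {SensorID, Zone, Reading} value (SensorID=E30, Zone=588, Reading=E86) but are distinct tuples, so {SensorID, Zone, Reading} does not determine every attribute — not a superkey.

No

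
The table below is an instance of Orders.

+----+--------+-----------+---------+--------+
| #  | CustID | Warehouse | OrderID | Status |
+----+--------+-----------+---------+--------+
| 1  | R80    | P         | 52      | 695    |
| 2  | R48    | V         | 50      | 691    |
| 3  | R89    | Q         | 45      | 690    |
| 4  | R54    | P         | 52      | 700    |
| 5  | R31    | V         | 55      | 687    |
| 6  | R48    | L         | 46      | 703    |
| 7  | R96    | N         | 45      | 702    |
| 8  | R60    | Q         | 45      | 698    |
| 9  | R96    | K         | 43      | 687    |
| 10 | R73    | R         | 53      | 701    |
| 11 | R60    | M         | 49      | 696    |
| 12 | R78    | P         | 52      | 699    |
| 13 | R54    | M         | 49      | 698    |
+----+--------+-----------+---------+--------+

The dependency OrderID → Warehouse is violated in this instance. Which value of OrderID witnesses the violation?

OrderID=52: rows 1, 4, 12 → Warehouse = P, P, P ✓
OrderID=50: row 2 → Warehouse = V ✓
OrderID=45: rows 3, 7, 8 → Warehouse takes values {Q, N} — violation
OrderID=55: row 5 → Warehouse = V ✓
OrderID=46: row 6 → Warehouse = L ✓
OrderID=43: row 9 → Warehouse = K ✓
OrderID=53: row 10 → Warehouse = R ✓
OrderID=49: rows 11, 13 → Warehouse = M, M ✓
The only OrderID value with inconsistent Warehouse is OrderID=45.

45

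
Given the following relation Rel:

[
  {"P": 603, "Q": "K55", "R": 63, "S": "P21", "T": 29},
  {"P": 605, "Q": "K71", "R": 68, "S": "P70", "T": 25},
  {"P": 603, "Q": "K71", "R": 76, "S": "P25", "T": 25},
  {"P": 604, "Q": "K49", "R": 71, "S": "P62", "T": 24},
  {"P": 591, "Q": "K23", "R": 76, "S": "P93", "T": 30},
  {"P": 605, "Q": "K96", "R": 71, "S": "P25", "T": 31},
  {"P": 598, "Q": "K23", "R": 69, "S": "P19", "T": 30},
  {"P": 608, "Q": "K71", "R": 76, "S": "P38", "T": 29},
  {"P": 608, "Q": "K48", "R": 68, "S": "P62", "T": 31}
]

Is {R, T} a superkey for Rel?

Yes

All 9 rows have distinct {R, T} values, so {R, T} → (all attributes) holds and {R, T} is a superkey.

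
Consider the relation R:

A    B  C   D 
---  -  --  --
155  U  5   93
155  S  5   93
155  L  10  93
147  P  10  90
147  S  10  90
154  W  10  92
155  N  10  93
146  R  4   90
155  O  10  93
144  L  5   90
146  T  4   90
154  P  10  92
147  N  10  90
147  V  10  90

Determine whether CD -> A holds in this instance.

(C=5, D=93): 2 rows → A = 155, 155 ✓
(C=10, D=93): 3 rows → A = 155, 155, 155 ✓
(C=10, D=90): 4 rows → A = 147, 147, 147, 147 ✓
(C=10, D=92): 2 rows → A = 154, 154 ✓
(C=4, D=90): 2 rows → A = 146, 146 ✓
(C=5, D=90): 1 row → A = 144 ✓
Every CD value is associated with a single A value, so CD -> A holds.

Yes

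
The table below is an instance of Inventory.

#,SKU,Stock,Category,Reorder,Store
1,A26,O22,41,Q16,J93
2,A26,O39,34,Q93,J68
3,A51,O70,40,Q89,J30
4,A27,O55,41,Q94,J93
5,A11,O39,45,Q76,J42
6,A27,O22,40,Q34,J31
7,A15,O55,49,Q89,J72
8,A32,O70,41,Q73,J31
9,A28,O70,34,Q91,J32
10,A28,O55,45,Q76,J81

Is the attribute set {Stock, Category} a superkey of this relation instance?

All 10 rows have distinct {Stock, Category} values, so {Stock, Category} → (all attributes) holds and {Stock, Category} is a superkey.

Yes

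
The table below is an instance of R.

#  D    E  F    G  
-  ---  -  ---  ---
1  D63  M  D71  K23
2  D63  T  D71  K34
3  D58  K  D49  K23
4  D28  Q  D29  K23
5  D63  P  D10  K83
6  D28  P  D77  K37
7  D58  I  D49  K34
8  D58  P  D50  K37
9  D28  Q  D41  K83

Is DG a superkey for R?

All 9 rows have distinct DG values, so DG → (all attributes) holds and DG is a superkey.

Yes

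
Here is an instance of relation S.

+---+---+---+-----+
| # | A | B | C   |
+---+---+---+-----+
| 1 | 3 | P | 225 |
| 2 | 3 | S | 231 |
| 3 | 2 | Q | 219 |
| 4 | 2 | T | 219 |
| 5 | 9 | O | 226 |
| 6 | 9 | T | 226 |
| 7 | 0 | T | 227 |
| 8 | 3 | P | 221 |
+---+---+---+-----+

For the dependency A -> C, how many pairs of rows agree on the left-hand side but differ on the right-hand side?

3

A=3: violating pairs (1,2), (1,8), (2,8) — 3 pairs.
A=2: all 2 rows agree on C — 0 pairs.
A=9: all 2 rows agree on C — 0 pairs.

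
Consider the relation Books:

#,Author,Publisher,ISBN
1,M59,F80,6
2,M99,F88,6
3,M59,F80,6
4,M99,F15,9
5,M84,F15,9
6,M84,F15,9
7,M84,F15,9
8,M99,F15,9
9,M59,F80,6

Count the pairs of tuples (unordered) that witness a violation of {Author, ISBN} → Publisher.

0

(Author=M59, ISBN=6): all 3 rows agree on Publisher — 0 pairs.
(Author=M99, ISBN=9): all 2 rows agree on Publisher — 0 pairs.
(Author=M84, ISBN=9): all 3 rows agree on Publisher — 0 pairs.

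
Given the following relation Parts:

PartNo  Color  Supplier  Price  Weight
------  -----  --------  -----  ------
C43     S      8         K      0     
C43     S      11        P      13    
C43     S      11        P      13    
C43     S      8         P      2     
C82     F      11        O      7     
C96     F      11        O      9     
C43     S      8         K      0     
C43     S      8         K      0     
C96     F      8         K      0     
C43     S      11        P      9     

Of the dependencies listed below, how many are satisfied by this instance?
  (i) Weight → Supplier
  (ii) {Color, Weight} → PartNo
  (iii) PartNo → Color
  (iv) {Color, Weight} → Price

(i) Weight → Supplier: every LHS value maps to a single RHS value — holds.
(ii) {Color, Weight} → PartNo: every LHS value maps to a single RHS value — holds.
(iii) PartNo → Color: every LHS value maps to a single RHS value — holds.
(iv) {Color, Weight} → Price: every LHS value maps to a single RHS value — holds.
4 of the 4 dependencies hold.

4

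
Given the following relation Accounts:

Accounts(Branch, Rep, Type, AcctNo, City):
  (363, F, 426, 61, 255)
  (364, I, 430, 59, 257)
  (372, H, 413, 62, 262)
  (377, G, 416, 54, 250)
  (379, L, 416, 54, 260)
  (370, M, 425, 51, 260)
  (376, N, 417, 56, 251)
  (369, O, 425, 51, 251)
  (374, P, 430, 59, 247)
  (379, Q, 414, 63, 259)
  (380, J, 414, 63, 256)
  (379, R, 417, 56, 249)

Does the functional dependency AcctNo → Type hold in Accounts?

Yes

AcctNo=61: 1 row → Type = 426 ✓
AcctNo=59: 2 rows → Type = 430, 430 ✓
AcctNo=62: 1 row → Type = 413 ✓
AcctNo=54: 2 rows → Type = 416, 416 ✓
AcctNo=51: 2 rows → Type = 425, 425 ✓
AcctNo=56: 2 rows → Type = 417, 417 ✓
AcctNo=63: 2 rows → Type = 414, 414 ✓
Every AcctNo value is associated with a single Type value, so AcctNo → Type holds.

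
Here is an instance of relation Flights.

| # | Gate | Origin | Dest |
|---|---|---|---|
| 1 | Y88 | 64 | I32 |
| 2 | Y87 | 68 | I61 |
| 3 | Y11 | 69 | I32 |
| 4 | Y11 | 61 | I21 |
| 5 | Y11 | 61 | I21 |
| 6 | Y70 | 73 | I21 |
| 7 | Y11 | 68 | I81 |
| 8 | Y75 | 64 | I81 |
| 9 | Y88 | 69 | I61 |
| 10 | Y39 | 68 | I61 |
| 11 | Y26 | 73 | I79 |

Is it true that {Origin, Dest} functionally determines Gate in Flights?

No

(Origin=64, Dest=I32): row 1 → Gate = Y88 ✓
(Origin=68, Dest=I61): rows 2, 10 → Gate takes values {Y87, Y39} — violation
(Origin=69, Dest=I32): row 3 → Gate = Y11 ✓
(Origin=61, Dest=I21): rows 4, 5 → Gate = Y11, Y11 ✓
(Origin=73, Dest=I21): row 6 → Gate = Y70 ✓
(Origin=68, Dest=I81): row 7 → Gate = Y11 ✓
(Origin=64, Dest=I81): row 8 → Gate = Y75 ✓
(Origin=69, Dest=I61): row 9 → Gate = Y88 ✓
(Origin=73, Dest=I79): row 11 → Gate = Y26 ✓
Two rows agree on {Origin, Dest} but differ on Gate, so {Origin, Dest} -> Gate does not hold.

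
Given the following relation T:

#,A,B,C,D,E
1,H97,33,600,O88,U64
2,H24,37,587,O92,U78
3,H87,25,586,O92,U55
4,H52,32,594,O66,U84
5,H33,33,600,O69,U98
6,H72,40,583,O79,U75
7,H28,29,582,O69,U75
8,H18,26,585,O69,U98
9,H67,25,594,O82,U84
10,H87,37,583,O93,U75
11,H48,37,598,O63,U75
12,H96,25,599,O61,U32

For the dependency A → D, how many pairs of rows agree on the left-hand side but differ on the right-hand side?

A=H87: violating pairs (3,10) — 1 pair.

1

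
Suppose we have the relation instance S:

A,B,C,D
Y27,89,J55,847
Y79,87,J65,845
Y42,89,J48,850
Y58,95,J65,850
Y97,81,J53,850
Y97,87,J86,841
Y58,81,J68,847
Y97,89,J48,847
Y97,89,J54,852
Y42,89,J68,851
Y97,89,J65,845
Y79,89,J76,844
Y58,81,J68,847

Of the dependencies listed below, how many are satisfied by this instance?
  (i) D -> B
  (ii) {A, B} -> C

0

(i) D -> B: D=847: 4 rows → B takes values {89, 81} — violation; D=845: 2 rows → B takes values {87, 89} — violation; D=850: 3 rows → B takes values {89, 95, 81} — violation — fails.
(ii) {A, B} -> C: (A=Y42, B=89): 2 rows → C takes values {J48, J68} — violation; (A=Y97, B=89): 3 rows → C takes values {J48, J54, J65} — violation — fails.
None of the 2 dependencies hold.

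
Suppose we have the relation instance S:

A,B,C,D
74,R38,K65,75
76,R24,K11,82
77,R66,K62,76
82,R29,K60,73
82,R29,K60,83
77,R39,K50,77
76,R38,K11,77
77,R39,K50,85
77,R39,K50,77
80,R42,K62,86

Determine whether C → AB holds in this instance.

C=K65: 1 row → {A,B} = (74, R38) ✓
C=K11: 2 rows → {A,B} takes values {(76, R24), (76, R38)} — violation
C=K62: 2 rows → {A,B} takes values {(77, R66), (80, R42)} — violation
C=K60: 2 rows → {A,B} = (82, R29), (82, R29) ✓
C=K50: 3 rows → {A,B} = (77, R39), (77, R39), (77, R39) ✓
Two rows agree on C but differ on AB, so C → AB does not hold.

No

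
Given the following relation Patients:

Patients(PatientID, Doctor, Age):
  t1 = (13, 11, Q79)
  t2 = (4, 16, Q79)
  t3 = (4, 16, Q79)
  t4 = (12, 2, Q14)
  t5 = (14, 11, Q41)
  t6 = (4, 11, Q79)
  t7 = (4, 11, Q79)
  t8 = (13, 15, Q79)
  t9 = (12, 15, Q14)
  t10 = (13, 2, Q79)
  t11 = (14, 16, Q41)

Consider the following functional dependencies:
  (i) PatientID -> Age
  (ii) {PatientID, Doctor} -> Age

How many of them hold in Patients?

(i) PatientID -> Age: every LHS value maps to a single RHS value — holds.
(ii) {PatientID, Doctor} -> Age: every LHS value maps to a single RHS value — holds.
2 of the 2 dependencies hold.

2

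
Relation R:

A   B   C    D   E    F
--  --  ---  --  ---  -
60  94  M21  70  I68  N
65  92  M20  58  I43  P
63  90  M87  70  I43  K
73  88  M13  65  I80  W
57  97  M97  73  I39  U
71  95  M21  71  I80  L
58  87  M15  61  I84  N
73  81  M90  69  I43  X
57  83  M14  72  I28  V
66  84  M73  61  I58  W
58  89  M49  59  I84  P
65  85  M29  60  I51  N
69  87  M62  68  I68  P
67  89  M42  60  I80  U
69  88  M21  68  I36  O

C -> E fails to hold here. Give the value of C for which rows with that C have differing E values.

C=M21: 3 rows → E takes values {I68, I80, I36} — violation
C=M20: 1 row → E = I43 ✓
C=M87: 1 row → E = I43 ✓
C=M13: 1 row → E = I80 ✓
C=M97: 1 row → E = I39 ✓
C=M15: 1 row → E = I84 ✓
C=M90: 1 row → E = I43 ✓
C=M14: 1 row → E = I28 ✓
C=M73: 1 row → E = I58 ✓
C=M49: 1 row → E = I84 ✓
C=M29: 1 row → E = I51 ✓
C=M62: 1 row → E = I68 ✓
C=M42: 1 row → E = I80 ✓
The only C value with inconsistent E is C=M21.

M21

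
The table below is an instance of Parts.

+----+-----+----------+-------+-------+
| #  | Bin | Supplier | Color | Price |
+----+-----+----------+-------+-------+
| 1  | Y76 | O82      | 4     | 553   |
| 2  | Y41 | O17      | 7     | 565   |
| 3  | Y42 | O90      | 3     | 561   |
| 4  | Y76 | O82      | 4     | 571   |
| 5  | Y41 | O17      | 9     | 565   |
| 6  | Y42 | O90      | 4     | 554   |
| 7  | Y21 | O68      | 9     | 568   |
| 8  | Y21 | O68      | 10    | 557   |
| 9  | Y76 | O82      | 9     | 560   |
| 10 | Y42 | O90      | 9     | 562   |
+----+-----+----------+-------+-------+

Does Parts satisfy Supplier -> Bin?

Yes

Supplier=O82: rows 1, 4, 9 → Bin = Y76, Y76, Y76 ✓
Supplier=O17: rows 2, 5 → Bin = Y41, Y41 ✓
Supplier=O90: rows 3, 6, 10 → Bin = Y42, Y42, Y42 ✓
Supplier=O68: rows 7, 8 → Bin = Y21, Y21 ✓
Every Supplier value is associated with a single Bin value, so Supplier -> Bin holds.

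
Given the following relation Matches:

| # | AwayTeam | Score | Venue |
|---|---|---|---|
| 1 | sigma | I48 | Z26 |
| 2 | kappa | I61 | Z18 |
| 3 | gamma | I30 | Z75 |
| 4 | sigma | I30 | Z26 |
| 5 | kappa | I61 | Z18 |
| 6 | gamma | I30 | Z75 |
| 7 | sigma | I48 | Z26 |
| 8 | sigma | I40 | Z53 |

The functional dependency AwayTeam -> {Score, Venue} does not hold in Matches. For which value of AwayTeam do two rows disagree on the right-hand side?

AwayTeam=sigma: rows 1, 4, 7, 8 → {Score,Venue} takes values {(I48, Z26), (I30, Z26), (I40, Z53)} — violation
AwayTeam=kappa: rows 2, 5 → {Score,Venue} = (I61, Z18), (I61, Z18) ✓
AwayTeam=gamma: rows 3, 6 → {Score,Venue} = (I30, Z75), (I30, Z75) ✓
The only AwayTeam value with inconsistent RHS is AwayTeam=sigma.

sigma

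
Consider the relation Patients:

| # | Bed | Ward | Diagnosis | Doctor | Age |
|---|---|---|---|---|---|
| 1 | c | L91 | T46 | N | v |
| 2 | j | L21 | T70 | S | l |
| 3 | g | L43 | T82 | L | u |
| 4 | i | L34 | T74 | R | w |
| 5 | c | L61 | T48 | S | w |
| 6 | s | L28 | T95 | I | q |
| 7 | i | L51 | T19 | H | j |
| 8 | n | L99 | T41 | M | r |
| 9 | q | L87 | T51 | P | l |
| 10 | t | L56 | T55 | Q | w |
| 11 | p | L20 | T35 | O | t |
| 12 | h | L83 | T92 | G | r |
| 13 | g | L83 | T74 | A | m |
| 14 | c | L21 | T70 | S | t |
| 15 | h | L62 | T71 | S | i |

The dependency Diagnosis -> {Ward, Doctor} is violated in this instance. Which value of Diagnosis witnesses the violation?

Diagnosis=T46: row 1 → {Ward,Doctor} = (L91, N) ✓
Diagnosis=T70: rows 2, 14 → {Ward,Doctor} = (L21, S), (L21, S) ✓
Diagnosis=T82: row 3 → {Ward,Doctor} = (L43, L) ✓
Diagnosis=T74: rows 4, 13 → {Ward,Doctor} takes values {(L34, R), (L83, A)} — violation
Diagnosis=T48: row 5 → {Ward,Doctor} = (L61, S) ✓
Diagnosis=T95: row 6 → {Ward,Doctor} = (L28, I) ✓
Diagnosis=T19: row 7 → {Ward,Doctor} = (L51, H) ✓
Diagnosis=T41: row 8 → {Ward,Doctor} = (L99, M) ✓
Diagnosis=T51: row 9 → {Ward,Doctor} = (L87, P) ✓
Diagnosis=T55: row 10 → {Ward,Doctor} = (L56, Q) ✓
Diagnosis=T35: row 11 → {Ward,Doctor} = (L20, O) ✓
Diagnosis=T92: row 12 → {Ward,Doctor} = (L83, G) ✓
Diagnosis=T71: row 15 → {Ward,Doctor} = (L62, S) ✓
The only Diagnosis value with inconsistent RHS is Diagnosis=T74.

T74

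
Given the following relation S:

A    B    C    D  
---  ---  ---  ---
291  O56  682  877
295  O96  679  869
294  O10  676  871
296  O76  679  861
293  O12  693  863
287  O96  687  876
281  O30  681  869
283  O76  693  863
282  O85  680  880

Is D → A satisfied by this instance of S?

No

D=877: 1 row → A = 291 ✓
D=869: 2 rows → A takes values {295, 281} — violation
D=871: 1 row → A = 294 ✓
D=861: 1 row → A = 296 ✓
D=863: 2 rows → A takes values {293, 283} — violation
D=876: 1 row → A = 287 ✓
D=880: 1 row → A = 282 ✓
Two rows agree on D but differ on A, so D → A does not hold.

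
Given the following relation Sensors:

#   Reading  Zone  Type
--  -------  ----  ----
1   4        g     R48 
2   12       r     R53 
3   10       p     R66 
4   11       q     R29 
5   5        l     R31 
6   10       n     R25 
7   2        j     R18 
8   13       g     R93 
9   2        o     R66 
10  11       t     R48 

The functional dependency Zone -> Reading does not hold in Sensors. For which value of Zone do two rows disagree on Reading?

Zone=g: rows 1, 8 → Reading takes values {4, 13} — violation
Zone=r: row 2 → Reading = 12 ✓
Zone=p: row 3 → Reading = 10 ✓
Zone=q: row 4 → Reading = 11 ✓
Zone=l: row 5 → Reading = 5 ✓
Zone=n: row 6 → Reading = 10 ✓
Zone=j: row 7 → Reading = 2 ✓
Zone=o: row 9 → Reading = 2 ✓
Zone=t: row 10 → Reading = 11 ✓
The only Zone value with inconsistent Reading is Zone=g.

g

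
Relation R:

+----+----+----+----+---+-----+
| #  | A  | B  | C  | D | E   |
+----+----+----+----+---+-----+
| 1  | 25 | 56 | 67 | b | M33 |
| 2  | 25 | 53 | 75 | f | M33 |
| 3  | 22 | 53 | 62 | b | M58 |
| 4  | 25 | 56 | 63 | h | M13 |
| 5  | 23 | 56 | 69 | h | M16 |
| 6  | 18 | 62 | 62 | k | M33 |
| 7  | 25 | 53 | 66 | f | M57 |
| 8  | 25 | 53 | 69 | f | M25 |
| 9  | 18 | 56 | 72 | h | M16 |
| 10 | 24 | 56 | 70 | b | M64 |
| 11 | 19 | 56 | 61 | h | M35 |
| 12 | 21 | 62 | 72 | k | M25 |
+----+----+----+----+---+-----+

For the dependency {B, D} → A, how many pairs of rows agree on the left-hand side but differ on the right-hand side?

8

(B=56, D=b): violating pairs (1,10) — 1 pair.
(B=53, D=f): all 3 rows agree on A — 0 pairs.
(B=56, D=h): violating pairs (4,5), (4,9), (4,11), (5,9), (5,11), (9,11) — 6 pairs.
(B=62, D=k): violating pairs (6,12) — 1 pair.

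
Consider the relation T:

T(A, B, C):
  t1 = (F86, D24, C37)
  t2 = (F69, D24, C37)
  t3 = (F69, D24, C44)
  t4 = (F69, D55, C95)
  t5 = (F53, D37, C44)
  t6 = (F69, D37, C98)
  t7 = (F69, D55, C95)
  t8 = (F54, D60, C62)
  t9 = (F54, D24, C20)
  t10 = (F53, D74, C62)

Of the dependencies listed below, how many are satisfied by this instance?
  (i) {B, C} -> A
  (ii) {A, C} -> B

(i) {B, C} -> A: (B=D24, C=C37): rows 1, 2 → A takes values {F86, F69} — violation — fails.
(ii) {A, C} -> B: every LHS value maps to a single RHS value — holds.
1 of the 2 dependencies holds.

1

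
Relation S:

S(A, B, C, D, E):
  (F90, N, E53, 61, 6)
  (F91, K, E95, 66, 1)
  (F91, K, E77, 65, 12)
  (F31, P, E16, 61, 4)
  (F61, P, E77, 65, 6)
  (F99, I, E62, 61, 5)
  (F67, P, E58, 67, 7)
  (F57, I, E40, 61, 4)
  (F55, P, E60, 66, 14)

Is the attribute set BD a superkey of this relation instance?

Two distinct rows share (B=I, D=61), so BD does not determine every attribute — not a superkey.

No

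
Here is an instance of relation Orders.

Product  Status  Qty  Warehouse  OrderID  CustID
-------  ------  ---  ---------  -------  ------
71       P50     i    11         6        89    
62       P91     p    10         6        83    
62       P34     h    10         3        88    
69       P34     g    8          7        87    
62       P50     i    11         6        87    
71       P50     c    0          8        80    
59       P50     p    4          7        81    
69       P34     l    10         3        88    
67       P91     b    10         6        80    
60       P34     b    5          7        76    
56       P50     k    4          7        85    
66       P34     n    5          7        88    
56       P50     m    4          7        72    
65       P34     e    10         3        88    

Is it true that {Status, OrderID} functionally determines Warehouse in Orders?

No

(Status=P50, OrderID=6): 2 rows → Warehouse = 11, 11 ✓
(Status=P91, OrderID=6): 2 rows → Warehouse = 10, 10 ✓
(Status=P34, OrderID=3): 3 rows → Warehouse = 10, 10, 10 ✓
(Status=P34, OrderID=7): 3 rows → Warehouse takes values {8, 5} — violation
(Status=P50, OrderID=8): 1 row → Warehouse = 0 ✓
(Status=P50, OrderID=7): 3 rows → Warehouse = 4, 4, 4 ✓
Two rows agree on {Status, OrderID} but differ on Warehouse, so {Status, OrderID} → Warehouse does not hold.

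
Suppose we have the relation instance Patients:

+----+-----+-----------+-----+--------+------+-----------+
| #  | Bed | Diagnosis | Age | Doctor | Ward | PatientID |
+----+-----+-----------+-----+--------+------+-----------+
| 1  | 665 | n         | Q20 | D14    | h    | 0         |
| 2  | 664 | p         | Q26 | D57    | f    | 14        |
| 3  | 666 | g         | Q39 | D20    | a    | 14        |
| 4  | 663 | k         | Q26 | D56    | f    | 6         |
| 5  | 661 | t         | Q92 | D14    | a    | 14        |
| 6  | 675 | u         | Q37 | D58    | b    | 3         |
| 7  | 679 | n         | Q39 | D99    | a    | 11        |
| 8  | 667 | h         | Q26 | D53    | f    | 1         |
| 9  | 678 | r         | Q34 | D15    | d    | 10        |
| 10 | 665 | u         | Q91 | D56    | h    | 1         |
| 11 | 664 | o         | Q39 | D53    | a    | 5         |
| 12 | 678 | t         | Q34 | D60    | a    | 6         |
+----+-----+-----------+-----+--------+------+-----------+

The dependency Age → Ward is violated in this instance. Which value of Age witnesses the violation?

Q34

Age=Q20: row 1 → Ward = h ✓
Age=Q26: rows 2, 4, 8 → Ward = f, f, f ✓
Age=Q39: rows 3, 7, 11 → Ward = a, a, a ✓
Age=Q92: row 5 → Ward = a ✓
Age=Q37: row 6 → Ward = b ✓
Age=Q34: rows 9, 12 → Ward takes values {d, a} — violation
Age=Q91: row 10 → Ward = h ✓
The only Age value with inconsistent Ward is Age=Q34.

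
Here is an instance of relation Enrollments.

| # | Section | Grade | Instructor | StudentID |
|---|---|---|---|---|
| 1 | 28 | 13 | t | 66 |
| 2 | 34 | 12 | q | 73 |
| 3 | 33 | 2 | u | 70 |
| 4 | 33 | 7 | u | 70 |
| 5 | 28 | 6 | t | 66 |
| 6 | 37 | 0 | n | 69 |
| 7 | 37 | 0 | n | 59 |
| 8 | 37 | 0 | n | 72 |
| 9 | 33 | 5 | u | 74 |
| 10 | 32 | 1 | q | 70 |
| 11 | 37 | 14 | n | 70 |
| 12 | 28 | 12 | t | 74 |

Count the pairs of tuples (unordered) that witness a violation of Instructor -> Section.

1

Instructor=t: all 3 rows agree on Section — 0 pairs.
Instructor=q: violating pairs (2,10) — 1 pair.
Instructor=u: all 3 rows agree on Section — 0 pairs.
Instructor=n: all 4 rows agree on Section — 0 pairs.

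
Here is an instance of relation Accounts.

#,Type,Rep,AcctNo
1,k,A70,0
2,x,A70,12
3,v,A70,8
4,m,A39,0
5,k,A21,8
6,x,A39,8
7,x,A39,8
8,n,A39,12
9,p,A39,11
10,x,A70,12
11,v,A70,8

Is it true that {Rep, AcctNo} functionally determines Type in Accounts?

Yes

(Rep=A70, AcctNo=0): row 1 → Type = k ✓
(Rep=A70, AcctNo=12): rows 2, 10 → Type = x, x ✓
(Rep=A70, AcctNo=8): rows 3, 11 → Type = v, v ✓
(Rep=A39, AcctNo=0): row 4 → Type = m ✓
(Rep=A21, AcctNo=8): row 5 → Type = k ✓
(Rep=A39, AcctNo=8): rows 6, 7 → Type = x, x ✓
(Rep=A39, AcctNo=12): row 8 → Type = n ✓
(Rep=A39, AcctNo=11): row 9 → Type = p ✓
Every {Rep, AcctNo} value is associated with a single Type value, so {Rep, AcctNo} → Type holds.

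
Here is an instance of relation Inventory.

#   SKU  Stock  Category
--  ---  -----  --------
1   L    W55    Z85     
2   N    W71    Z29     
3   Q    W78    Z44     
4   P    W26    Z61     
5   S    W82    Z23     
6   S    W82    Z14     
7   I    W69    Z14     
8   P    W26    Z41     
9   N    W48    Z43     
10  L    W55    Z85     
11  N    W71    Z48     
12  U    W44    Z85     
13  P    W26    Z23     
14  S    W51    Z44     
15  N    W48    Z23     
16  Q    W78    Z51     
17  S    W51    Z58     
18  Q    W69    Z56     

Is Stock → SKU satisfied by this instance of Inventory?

Stock=W55: rows 1, 10 → SKU = L, L ✓
Stock=W71: rows 2, 11 → SKU = N, N ✓
Stock=W78: rows 3, 16 → SKU = Q, Q ✓
Stock=W26: rows 4, 8, 13 → SKU = P, P, P ✓
Stock=W82: rows 5, 6 → SKU = S, S ✓
Stock=W69: rows 7, 18 → SKU takes values {I, Q} — violation
Stock=W48: rows 9, 15 → SKU = N, N ✓
Stock=W44: row 12 → SKU = U ✓
Stock=W51: rows 14, 17 → SKU = S, S ✓
Two rows agree on Stock but differ on SKU, so Stock → SKU does not hold.

No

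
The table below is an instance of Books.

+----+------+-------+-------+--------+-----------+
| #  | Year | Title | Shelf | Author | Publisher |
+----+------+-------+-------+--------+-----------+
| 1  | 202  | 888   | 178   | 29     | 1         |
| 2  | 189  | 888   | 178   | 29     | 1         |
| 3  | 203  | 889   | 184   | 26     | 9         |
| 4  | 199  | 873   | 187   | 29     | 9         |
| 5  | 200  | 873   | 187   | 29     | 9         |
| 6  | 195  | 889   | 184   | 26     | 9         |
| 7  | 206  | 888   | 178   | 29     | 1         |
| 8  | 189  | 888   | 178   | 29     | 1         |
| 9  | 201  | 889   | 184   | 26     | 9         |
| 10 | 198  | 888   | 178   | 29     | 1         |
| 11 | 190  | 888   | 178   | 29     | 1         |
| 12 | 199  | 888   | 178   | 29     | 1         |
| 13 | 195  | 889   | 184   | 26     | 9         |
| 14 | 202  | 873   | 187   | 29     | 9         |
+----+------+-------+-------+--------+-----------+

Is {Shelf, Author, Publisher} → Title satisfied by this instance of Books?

Yes

(Shelf=178, Author=29, Publisher=1): rows 1, 2, 7, 8, 10, 11, 12 → Title = 888, 888, 888, 888, 888, 888, 888 ✓
(Shelf=184, Author=26, Publisher=9): rows 3, 6, 9, 13 → Title = 889, 889, 889, 889 ✓
(Shelf=187, Author=29, Publisher=9): rows 4, 5, 14 → Title = 873, 873, 873 ✓
Every {Shelf, Author, Publisher} value is associated with a single Title value, so {Shelf, Author, Publisher} → Title holds.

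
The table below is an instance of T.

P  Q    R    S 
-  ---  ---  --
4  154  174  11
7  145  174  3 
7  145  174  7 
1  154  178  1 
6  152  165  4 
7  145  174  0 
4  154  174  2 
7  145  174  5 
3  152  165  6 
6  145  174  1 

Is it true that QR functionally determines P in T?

(Q=154, R=174): 2 rows → P = 4, 4 ✓
(Q=145, R=174): 5 rows → P takes values {7, 6} — violation
(Q=154, R=178): 1 row → P = 1 ✓
(Q=152, R=165): 2 rows → P takes values {6, 3} — violation
Two rows agree on QR but differ on P, so QR → P does not hold.

No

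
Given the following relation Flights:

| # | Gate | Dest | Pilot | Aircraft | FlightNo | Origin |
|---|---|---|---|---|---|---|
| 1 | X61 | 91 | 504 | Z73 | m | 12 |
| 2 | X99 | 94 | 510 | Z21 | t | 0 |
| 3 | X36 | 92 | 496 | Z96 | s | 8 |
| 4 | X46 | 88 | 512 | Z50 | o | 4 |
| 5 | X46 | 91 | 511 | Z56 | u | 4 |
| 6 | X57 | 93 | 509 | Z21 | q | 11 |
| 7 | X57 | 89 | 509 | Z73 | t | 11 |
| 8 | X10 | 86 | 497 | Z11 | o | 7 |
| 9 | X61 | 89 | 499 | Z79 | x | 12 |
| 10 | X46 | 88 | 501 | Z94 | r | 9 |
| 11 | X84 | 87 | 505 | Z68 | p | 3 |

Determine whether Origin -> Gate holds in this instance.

Origin=12: rows 1, 9 → Gate = X61, X61 ✓
Origin=0: row 2 → Gate = X99 ✓
Origin=8: row 3 → Gate = X36 ✓
Origin=4: rows 4, 5 → Gate = X46, X46 ✓
Origin=11: rows 6, 7 → Gate = X57, X57 ✓
Origin=7: row 8 → Gate = X10 ✓
Origin=9: row 10 → Gate = X46 ✓
Origin=3: row 11 → Gate = X84 ✓
Every Origin value is associated with a single Gate value, so Origin -> Gate holds.

Yes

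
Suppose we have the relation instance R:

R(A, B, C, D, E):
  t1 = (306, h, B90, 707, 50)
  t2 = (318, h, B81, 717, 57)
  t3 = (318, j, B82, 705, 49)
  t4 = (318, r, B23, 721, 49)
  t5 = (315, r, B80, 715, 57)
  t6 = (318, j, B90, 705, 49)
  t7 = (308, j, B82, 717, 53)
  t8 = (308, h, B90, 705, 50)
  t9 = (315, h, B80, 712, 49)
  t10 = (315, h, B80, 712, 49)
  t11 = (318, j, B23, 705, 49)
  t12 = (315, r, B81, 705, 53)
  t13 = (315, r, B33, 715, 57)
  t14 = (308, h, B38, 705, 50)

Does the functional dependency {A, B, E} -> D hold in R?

(A=306, B=h, E=50): row 1 → D = 707 ✓
(A=318, B=h, E=57): row 2 → D = 717 ✓
(A=318, B=j, E=49): rows 3, 6, 11 → D = 705, 705, 705 ✓
(A=318, B=r, E=49): row 4 → D = 721 ✓
(A=315, B=r, E=57): rows 5, 13 → D = 715, 715 ✓
(A=308, B=j, E=53): row 7 → D = 717 ✓
(A=308, B=h, E=50): rows 8, 14 → D = 705, 705 ✓
(A=315, B=h, E=49): rows 9, 10 → D = 712, 712 ✓
(A=315, B=r, E=53): row 12 → D = 705 ✓
Every {A, B, E} value is associated with a single D value, so {A, B, E} -> D holds.

Yes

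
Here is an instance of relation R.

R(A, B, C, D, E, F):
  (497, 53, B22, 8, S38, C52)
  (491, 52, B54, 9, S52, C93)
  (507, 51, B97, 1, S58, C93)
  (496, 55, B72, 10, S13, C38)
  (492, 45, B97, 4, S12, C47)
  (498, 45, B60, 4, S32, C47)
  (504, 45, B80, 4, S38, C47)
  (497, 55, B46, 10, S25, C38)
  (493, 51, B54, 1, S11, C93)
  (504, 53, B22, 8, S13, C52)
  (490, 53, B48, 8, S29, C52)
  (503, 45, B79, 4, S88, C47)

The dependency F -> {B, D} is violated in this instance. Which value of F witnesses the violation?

F=C52: 3 rows → {B,D} = (53, 8), (53, 8), (53, 8) ✓
F=C93: 3 rows → {B,D} takes values {(52, 9), (51, 1)} — violation
F=C38: 2 rows → {B,D} = (55, 10), (55, 10) ✓
F=C47: 4 rows → {B,D} = (45, 4), (45, 4), (45, 4), (45, 4) ✓
The only F value with inconsistent RHS is F=C93.

C93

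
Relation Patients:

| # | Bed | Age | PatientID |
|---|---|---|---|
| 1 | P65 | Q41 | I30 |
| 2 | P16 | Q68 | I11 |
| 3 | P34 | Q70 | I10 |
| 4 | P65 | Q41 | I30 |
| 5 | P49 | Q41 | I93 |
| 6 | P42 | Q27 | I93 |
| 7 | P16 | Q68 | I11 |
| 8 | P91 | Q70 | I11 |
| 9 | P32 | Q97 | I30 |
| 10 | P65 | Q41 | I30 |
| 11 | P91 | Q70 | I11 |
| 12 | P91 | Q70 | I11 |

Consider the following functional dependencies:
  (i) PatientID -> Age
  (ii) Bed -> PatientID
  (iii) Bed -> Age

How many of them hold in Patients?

(i) PatientID -> Age: PatientID=I30: rows 1, 4, 9, 10 → Age takes values {Q41, Q97} — violation; PatientID=I11: rows 2, 7, 8, 11, 12 → Age takes values {Q68, Q70} — violation; PatientID=I93: rows 5, 6 → Age takes values {Q41, Q27} — violation — fails.
(ii) Bed -> PatientID: every LHS value maps to a single RHS value — holds.
(iii) Bed -> Age: every LHS value maps to a single RHS value — holds.
2 of the 3 dependencies hold.

2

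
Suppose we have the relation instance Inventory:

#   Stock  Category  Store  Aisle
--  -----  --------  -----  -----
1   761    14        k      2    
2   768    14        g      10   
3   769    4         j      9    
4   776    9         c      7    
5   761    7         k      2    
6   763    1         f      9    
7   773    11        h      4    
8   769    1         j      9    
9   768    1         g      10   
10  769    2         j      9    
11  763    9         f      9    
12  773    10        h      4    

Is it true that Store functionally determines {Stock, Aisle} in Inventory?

Yes

Store=k: rows 1, 5 → {Stock,Aisle} = (761, 2), (761, 2) ✓
Store=g: rows 2, 9 → {Stock,Aisle} = (768, 10), (768, 10) ✓
Store=j: rows 3, 8, 10 → {Stock,Aisle} = (769, 9), (769, 9), (769, 9) ✓
Store=c: row 4 → {Stock,Aisle} = (776, 7) ✓
Store=f: rows 6, 11 → {Stock,Aisle} = (763, 9), (763, 9) ✓
Store=h: rows 7, 12 → {Stock,Aisle} = (773, 4), (773, 4) ✓
Every Store value is associated with a single {Stock, Aisle} value, so Store → {Stock, Aisle} holds.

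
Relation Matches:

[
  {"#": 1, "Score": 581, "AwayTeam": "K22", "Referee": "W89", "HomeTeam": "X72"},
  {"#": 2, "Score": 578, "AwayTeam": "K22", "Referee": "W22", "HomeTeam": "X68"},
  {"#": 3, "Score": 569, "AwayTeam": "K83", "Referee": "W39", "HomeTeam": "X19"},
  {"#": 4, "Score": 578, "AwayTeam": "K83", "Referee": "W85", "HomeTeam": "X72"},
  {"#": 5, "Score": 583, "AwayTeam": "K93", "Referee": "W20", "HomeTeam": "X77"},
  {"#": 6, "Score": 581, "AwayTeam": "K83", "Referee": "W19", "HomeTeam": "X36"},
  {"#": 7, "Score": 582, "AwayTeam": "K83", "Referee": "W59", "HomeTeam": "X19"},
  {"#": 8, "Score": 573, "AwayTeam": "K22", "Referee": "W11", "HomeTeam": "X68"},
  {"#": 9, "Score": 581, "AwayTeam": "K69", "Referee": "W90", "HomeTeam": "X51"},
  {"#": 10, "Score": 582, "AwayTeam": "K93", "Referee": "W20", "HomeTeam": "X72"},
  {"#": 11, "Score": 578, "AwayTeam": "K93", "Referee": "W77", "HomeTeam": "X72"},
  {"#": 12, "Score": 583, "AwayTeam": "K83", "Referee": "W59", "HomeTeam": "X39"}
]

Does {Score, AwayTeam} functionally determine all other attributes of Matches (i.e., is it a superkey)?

Yes

All 12 rows have distinct {Score, AwayTeam} values, so {Score, AwayTeam} → (all attributes) holds and {Score, AwayTeam} is a superkey.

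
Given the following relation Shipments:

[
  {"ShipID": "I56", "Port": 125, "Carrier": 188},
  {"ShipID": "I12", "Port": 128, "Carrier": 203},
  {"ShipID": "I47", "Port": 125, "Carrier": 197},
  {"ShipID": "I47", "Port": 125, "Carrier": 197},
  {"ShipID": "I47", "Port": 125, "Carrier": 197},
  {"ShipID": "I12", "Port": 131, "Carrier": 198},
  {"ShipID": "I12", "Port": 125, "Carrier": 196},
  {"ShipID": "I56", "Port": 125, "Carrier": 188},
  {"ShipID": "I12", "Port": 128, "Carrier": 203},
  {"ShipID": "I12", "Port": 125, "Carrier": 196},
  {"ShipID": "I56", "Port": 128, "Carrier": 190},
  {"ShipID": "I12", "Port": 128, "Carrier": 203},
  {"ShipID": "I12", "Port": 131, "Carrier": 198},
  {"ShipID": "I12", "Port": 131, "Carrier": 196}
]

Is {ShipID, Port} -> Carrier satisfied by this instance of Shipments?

No

(ShipID=I56, Port=125): 2 rows → Carrier = 188, 188 ✓
(ShipID=I12, Port=128): 3 rows → Carrier = 203, 203, 203 ✓
(ShipID=I47, Port=125): 3 rows → Carrier = 197, 197, 197 ✓
(ShipID=I12, Port=131): 3 rows → Carrier takes values {198, 196} — violation
(ShipID=I12, Port=125): 2 rows → Carrier = 196, 196 ✓
(ShipID=I56, Port=128): 1 row → Carrier = 190 ✓
Two rows agree on {ShipID, Port} but differ on Carrier, so {ShipID, Port} -> Carrier does not hold.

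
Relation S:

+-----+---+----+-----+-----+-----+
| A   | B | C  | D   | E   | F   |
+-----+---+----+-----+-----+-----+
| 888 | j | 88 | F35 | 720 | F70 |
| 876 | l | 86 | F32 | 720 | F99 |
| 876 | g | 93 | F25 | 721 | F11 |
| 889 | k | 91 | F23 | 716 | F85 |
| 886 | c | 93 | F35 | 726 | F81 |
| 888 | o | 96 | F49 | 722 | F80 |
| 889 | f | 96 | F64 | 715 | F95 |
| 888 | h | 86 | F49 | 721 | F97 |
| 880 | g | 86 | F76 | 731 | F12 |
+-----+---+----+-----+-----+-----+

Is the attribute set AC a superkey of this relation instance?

Yes

All 9 rows have distinct AC values, so AC → (all attributes) holds and AC is a superkey.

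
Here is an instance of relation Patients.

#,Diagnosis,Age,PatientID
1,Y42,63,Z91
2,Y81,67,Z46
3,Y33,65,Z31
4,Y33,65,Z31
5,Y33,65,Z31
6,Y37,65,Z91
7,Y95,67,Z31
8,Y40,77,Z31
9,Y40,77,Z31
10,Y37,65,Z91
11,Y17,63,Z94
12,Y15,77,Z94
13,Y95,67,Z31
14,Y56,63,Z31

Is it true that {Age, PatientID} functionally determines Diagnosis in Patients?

Yes

(Age=63, PatientID=Z91): row 1 → Diagnosis = Y42 ✓
(Age=67, PatientID=Z46): row 2 → Diagnosis = Y81 ✓
(Age=65, PatientID=Z31): rows 3, 4, 5 → Diagnosis = Y33, Y33, Y33 ✓
(Age=65, PatientID=Z91): rows 6, 10 → Diagnosis = Y37, Y37 ✓
(Age=67, PatientID=Z31): rows 7, 13 → Diagnosis = Y95, Y95 ✓
(Age=77, PatientID=Z31): rows 8, 9 → Diagnosis = Y40, Y40 ✓
(Age=63, PatientID=Z94): row 11 → Diagnosis = Y17 ✓
(Age=77, PatientID=Z94): row 12 → Diagnosis = Y15 ✓
(Age=63, PatientID=Z31): row 14 → Diagnosis = Y56 ✓
Every {Age, PatientID} value is associated with a single Diagnosis value, so {Age, PatientID} -> Diagnosis holds.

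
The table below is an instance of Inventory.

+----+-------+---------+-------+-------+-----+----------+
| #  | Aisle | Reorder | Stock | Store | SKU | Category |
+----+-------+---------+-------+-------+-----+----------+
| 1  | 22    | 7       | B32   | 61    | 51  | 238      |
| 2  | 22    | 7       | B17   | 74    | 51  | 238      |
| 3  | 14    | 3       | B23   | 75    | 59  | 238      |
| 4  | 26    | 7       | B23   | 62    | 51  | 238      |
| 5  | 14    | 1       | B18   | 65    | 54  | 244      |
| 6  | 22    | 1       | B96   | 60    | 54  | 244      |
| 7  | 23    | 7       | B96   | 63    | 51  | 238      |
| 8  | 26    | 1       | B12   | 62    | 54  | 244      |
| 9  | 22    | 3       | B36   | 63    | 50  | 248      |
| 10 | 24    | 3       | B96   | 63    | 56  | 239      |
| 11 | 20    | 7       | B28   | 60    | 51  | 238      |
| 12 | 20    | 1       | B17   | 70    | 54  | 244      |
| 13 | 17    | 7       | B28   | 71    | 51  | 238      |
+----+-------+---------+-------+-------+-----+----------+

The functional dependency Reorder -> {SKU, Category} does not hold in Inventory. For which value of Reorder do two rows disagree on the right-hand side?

3

Reorder=7: rows 1, 2, 4, 7, 11, 13 → {SKU,Category} = (51, 238), (51, 238), (51, 238), (51, 238), (51, 238), (51, 238) ✓
Reorder=3: rows 3, 9, 10 → {SKU,Category} takes values {(59, 238), (50, 248), (56, 239)} — violation
Reorder=1: rows 5, 6, 8, 12 → {SKU,Category} = (54, 244), (54, 244), (54, 244), (54, 244) ✓
The only Reorder value with inconsistent RHS is Reorder=3.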